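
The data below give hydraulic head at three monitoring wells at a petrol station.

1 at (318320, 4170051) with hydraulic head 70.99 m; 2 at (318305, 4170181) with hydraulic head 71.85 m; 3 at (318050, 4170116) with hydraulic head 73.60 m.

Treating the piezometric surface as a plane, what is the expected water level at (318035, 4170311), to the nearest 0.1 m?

With h = a·x + b·y + c and 1 as origin, the differences give:
  (-15)·a + 130·b = +0.86
  (-270)·a + 65·b = +2.61
Eliminate b (×65 and ×130, subtract): 34125·a = -283.400 → a = ∂h/∂x = -0.008305
Back-substitute: b = ∂h/∂y = +0.005657.
h(318035, 4170311) = 70.99 + (-0.008305)·(-285) + (+0.005657)·(260) = 70.99 +2.367 +1.471 = 74.828 m.

74.8 m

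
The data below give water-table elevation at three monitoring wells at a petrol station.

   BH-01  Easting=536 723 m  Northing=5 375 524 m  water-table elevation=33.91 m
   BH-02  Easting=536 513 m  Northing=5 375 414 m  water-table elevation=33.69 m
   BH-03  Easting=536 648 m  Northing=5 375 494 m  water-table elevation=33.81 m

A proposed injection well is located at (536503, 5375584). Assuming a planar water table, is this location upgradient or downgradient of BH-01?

downgradient

Differences from BH-01: to BH-02 (Δx, Δy, Δh) = (-210, -110, -0.22); to BH-03 = (-75, -30, -0.10).
Determinant of the coordinate differences = (-210)·(-30) − (-75)·(-110) = -1950.
∂h/∂x = [(-0.22)·(-30) − (-0.10)·(-110)] / -1950 = +0.002256
∂h/∂y = [(-210)·(-0.10) − (-75)·(-0.22)] / -1950 = -0.002308
Head at (536503, 5375584) = 33.91 + (+0.002256)·(-220) + (-0.002308)·(60) = 33.28 m.
That is lower than the 33.91 m at BH-01, so the point is downgradient.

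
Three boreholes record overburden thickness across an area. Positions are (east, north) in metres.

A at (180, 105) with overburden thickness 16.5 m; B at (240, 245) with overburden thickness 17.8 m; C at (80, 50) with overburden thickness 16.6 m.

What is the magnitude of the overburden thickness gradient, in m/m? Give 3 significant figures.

0.0150 m/m

Differences from A: to B (Δx, Δy, Δh) = (60, 140, +1.3); to C = (-100, -55, +0.1).
Determinant of the coordinate differences = 60·(-55) − (-100)·140 = 10700.
∂d/∂x = [(+1.3)·(-55) − (+0.1)·140] / 10700 = -0.007991
∂d/∂y = [60·(+0.1) − (-100)·(+1.3)] / 10700 = +0.01271
|∇f| = √(-0.007991² + 0.01271²) = 0.01501 m/m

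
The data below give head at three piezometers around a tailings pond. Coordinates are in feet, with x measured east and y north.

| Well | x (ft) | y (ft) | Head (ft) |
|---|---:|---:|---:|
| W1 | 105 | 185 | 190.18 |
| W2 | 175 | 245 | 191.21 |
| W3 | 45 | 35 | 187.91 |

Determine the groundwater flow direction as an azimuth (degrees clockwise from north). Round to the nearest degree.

191°

Three-point gradient (reference W1): Δ to W2 = (70, 60, +1.03), Δ to W3 = (-60, -150, -2.27).
∂h/∂x = +0.002652, ∂h/∂y = +0.01407 (det = -6900).
Flow direction (−∇h) has components (-0.002652 E, -0.01407 N).
Azimuth = atan2(E, N) = atan2(-0.002652, -0.01407) = 190.7° ≈ 191°.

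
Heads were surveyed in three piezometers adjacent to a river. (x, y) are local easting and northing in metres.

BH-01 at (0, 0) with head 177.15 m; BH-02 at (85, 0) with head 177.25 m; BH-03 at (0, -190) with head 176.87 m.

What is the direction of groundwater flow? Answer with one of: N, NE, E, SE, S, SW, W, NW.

∂h/∂x = (177.25 − 177.15) / (85 − 0) = +0.001176
∂h/∂y = (176.87 − 177.15) / (-190 − 0) = +0.001474
Flow = −∇h = (-0.001176 east, -0.001474 north), which points southwest.

SW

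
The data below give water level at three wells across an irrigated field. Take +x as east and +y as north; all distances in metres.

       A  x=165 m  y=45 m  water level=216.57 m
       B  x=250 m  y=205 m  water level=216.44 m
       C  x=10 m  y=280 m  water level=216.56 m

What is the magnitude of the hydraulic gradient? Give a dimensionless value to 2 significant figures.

Three-point gradient (reference A): Δ to B = (85, 160, -0.13), Δ to C = (-155, 235, -0.01).
∂h/∂x = -0.0006466, ∂h/∂y = -0.0004690 (det = 44775).
|∇h| = √(-0.0006466² + -0.0004690²) = 0.0007988

0.00080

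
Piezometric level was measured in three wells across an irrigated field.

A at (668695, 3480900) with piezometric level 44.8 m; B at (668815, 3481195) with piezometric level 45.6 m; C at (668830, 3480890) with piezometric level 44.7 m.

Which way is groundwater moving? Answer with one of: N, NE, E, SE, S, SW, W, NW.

S

Differences from A: to B (Δx, Δy, Δh) = (120, 295, +0.8); to C = (135, -10, -0.1).
Determinant of the coordinate differences = 120·(-10) − 135·295 = -41025.
∂h/∂x = [(+0.8)·(-10) − (-0.1)·295] / -41025 = -0.0005241
∂h/∂y = [120·(-0.1) − 135·(+0.8)] / -41025 = +0.002925
Flow = −∇h = (+0.0005241 east, -0.002925 north), which points south.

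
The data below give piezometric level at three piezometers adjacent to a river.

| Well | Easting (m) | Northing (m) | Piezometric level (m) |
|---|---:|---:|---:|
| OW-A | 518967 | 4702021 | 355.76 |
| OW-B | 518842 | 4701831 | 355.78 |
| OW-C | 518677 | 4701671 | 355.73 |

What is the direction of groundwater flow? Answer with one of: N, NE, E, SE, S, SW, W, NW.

NW

Differences from OW-A: to OW-B (Δx, Δy, Δh) = (-125, -190, +0.02); to OW-C = (-290, -350, -0.03).
Determinant of the coordinate differences = (-125)·(-350) − (-290)·(-190) = -11350.
∂h/∂x = [(+0.02)·(-350) − (-0.03)·(-190)] / -11350 = +0.001119
∂h/∂y = [(-125)·(-0.03) − (-290)·(+0.02)] / -11350 = -0.0008414
Flow = −∇h = (-0.001119 east, +0.0008414 north), which points northwest.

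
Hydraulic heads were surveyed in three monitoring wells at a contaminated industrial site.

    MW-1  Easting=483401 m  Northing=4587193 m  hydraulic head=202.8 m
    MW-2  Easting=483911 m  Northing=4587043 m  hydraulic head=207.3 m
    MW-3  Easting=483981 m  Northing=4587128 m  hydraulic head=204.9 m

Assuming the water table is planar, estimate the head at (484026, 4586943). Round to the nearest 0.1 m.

Differences from MW-1: to MW-2 (Δx, Δy, Δh) = (510, -150, +4.5); to MW-3 = (580, -65, +2.1).
Determinant of the coordinate differences = 510·(-65) − 580·(-150) = 53850.
∂h/∂x = [(+4.5)·(-65) − (+2.1)·(-150)] / 53850 = +0.0004178
∂h/∂y = [510·(+2.1) − 580·(+4.5)] / 53850 = -0.02858
h(484026, 4586943) = 202.8 + (+0.0004178)·(625) + (-0.02858)·(-250) = 202.8 +0.261 +7.145 = 210.206 m.

210.2 m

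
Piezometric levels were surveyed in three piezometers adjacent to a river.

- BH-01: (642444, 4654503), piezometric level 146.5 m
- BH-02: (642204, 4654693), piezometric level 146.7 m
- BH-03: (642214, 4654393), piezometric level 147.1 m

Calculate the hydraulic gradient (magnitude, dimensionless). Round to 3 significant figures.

Three-point gradient (reference BH-01): Δ to BH-02 = (-240, 190, +0.2), Δ to BH-03 = (-230, -110, +0.6).
∂h/∂x = -0.001940, ∂h/∂y = -0.001398 (det = 70100).
|∇h| = √(-0.001940² + -0.001398²) = 0.002391

0.00239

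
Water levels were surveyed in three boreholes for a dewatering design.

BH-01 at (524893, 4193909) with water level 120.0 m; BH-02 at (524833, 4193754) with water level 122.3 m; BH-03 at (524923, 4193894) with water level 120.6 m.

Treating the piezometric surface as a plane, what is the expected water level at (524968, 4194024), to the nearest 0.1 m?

Differences from BH-01: to BH-02 (Δx, Δy, Δh) = (-60, -155, +2.3); to BH-03 = (30, -15, +0.6).
Solve a·Δx + b·Δy = Δh: det = (-60)·(-15) − 30·(-155) = 5550.
∂h/∂x = [(+2.3)·(-15) − (+0.6)·(-155)] / 5550 = +0.01054
∂h/∂y = [(-60)·(+0.6) − 30·(+2.3)] / 5550 = -0.01892
h(524968, 4194024) = 120.0 + (+0.01054)·(75) + (-0.01892)·(115) = 120.0 +0.791 -2.176 = 118.615 m.

118.6 m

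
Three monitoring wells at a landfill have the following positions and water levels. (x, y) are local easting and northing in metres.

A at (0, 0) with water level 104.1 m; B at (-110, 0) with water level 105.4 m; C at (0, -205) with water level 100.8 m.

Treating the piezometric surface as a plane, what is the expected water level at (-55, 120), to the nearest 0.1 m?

106.7 m

∂h/∂x = (105.4 − 104.1) / (-110 − 0) = -0.01182
∂h/∂y = (100.8 − 104.1) / (-205 − 0) = +0.01610
h(-55, 120) = 104.1 + (-0.01182)·(-55) + (+0.01610)·(120) = 104.1 +0.650 +1.932 = 106.682 m.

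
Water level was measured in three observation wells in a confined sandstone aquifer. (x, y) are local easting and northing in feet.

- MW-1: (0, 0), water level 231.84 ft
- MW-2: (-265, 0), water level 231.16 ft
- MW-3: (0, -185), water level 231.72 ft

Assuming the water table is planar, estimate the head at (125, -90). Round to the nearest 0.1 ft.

232.1 ft

∂h/∂x = (231.16 − 231.84) / (-265 − 0) = +0.002566
∂h/∂y = (231.72 − 231.84) / (-185 − 0) = +0.0006486
h(125, -90) = 231.84 + (+0.002566)·(125) + (+0.0006486)·(-90) = 231.84 +0.321 -0.058 = 232.102 ft.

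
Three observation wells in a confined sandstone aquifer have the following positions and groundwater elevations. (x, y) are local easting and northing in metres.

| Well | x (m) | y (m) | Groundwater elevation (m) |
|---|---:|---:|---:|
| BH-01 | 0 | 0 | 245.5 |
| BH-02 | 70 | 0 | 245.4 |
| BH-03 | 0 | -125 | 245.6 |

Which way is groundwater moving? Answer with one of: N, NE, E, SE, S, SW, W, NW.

NE

∂h/∂x = (245.4 − 245.5) / (70 − 0) = -0.001429
∂h/∂y = (245.6 − 245.5) / (-125 − 0) = -0.0008000
Flow = −∇h = (+0.001429 east, +0.0008000 north), which points northeast.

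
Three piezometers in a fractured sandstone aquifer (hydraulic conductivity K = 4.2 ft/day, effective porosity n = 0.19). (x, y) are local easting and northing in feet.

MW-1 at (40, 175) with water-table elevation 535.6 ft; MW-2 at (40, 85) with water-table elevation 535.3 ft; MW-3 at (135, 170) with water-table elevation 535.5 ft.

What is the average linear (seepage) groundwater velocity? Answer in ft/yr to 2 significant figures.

28 ft/yr

Three-point gradient (reference MW-1): Δ to MW-2 = (0, -90, -0.3), Δ to MW-3 = (95, -5, -0.1).
∂h/∂x = -0.0008772, ∂h/∂y = +0.003333 (det = 8550).
|∇h| = √(-0.0008772² + 0.003333²) = 0.003447
Seepage velocity v = K·i/n = 4.2 × 0.003447 / 0.19 = 0.0762 ft/day = 27.83 ft/yr.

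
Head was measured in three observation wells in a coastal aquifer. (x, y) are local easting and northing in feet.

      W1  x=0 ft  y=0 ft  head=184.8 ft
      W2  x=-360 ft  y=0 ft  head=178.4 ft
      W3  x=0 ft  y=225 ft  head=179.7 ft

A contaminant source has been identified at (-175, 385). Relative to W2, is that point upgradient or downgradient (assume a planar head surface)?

∂h/∂x = (178.4 − 184.8) / (-360 − 0) = +0.01778
∂h/∂y = (179.7 − 184.8) / (225 − 0) = -0.02267
Head at (-175, 385) = 184.8 + (+0.01778)·(-175) + (-0.02267)·(385) = 172.96 ft.
That is lower than the 178.4 ft at W2, so the point is downgradient.

downgradient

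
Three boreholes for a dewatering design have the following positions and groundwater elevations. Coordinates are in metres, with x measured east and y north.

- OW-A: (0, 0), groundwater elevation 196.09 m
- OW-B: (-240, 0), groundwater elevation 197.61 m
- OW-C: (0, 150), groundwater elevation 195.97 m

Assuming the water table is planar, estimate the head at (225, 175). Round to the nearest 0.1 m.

∂h/∂x = (197.61 − 196.09) / (-240 − 0) = -0.006333
∂h/∂y = (195.97 − 196.09) / (150 − 0) = -0.0008000
h(225, 175) = 196.09 + (-0.006333)·(225) + (-0.0008000)·(175) = 196.09 -1.425 -0.140 = 194.525 m.

194.5 m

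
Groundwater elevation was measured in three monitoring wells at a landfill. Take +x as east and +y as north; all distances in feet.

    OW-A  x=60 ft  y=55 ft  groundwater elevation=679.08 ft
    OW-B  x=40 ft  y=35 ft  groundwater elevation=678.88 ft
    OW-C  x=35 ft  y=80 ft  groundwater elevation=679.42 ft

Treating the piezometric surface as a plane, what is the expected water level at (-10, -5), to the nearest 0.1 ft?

Differences from OW-A: to OW-B (Δx, Δy, Δh) = (-20, -20, -0.20); to OW-C = (-25, 25, +0.34).
Solve a·Δx + b·Δy = Δh: det = (-20)·25 − (-25)·(-20) = -1000.
∂h/∂x = [(-0.20)·25 − (+0.34)·(-20)] / -1000 = -0.001800
∂h/∂y = [(-20)·(+0.34) − (-25)·(-0.20)] / -1000 = +0.01180
h(-10, -5) = 679.08 + (-0.001800)·(-70) + (+0.01180)·(-60) = 679.08 +0.126 -0.708 = 678.498 ft.

678.5 ft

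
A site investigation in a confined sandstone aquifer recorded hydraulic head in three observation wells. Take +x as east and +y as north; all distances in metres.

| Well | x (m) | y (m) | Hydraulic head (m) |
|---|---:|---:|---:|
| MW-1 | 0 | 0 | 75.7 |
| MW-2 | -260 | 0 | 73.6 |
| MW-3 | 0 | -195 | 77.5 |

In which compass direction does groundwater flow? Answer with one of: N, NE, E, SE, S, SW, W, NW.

∂h/∂x = (73.6 − 75.7) / (-260 − 0) = +0.008077
∂h/∂y = (77.5 − 75.7) / (-195 − 0) = -0.009231
Flow = −∇h = (-0.008077 east, +0.009231 north), which points northwest.

NW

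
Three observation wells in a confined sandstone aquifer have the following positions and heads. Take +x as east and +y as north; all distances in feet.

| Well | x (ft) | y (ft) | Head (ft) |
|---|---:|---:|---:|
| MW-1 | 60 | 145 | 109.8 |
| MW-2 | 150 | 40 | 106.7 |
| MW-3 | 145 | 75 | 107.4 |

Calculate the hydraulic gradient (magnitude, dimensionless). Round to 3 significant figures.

Differences from MW-1: to MW-2 (Δx, Δy, Δh) = (90, -105, -3.1); to MW-3 = (85, -70, -2.4).
Determinant of the coordinate differences = 90·(-70) − 85·(-105) = 2625.
∂h/∂x = [(-3.1)·(-70) − (-2.4)·(-105)] / 2625 = -0.01333
∂h/∂y = [90·(-2.4) − 85·(-3.1)] / 2625 = +0.01810
|∇h| = √(-0.01333² + 0.01810²) = 0.02248

0.0225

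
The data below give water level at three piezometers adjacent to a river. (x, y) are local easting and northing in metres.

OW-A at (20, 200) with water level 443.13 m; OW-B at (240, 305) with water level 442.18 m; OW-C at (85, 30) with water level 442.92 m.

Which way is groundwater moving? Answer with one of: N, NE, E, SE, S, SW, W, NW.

E

Differences from OW-A: to OW-B (Δx, Δy, Δh) = (220, 105, -0.95); to OW-C = (65, -170, -0.21).
Solve a·Δx + b·Δy = Δh: det = 220·(-170) − 65·105 = -44225.
∂h/∂x = [(-0.95)·(-170) − (-0.21)·105] / -44225 = -0.004150
∂h/∂y = [220·(-0.21) − 65·(-0.95)] / -44225 = -0.0003516
Flow = −∇h = (+0.004150 east, +0.0003516 north), which points east.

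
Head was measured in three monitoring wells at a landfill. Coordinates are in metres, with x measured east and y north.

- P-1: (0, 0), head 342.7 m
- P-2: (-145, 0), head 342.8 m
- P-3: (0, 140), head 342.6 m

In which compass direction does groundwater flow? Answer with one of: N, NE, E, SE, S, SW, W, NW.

NE

∂h/∂x = (342.8 − 342.7) / (-145 − 0) = -0.0006897
∂h/∂y = (342.6 − 342.7) / (140 − 0) = -0.0007143
Flow = −∇h = (+0.0006897 east, +0.0007143 north), which points northeast.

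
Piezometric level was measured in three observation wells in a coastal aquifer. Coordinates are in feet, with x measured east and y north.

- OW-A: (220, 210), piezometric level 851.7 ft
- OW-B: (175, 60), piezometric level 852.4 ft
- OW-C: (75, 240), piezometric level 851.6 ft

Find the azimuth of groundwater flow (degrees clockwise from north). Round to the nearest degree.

003°

With h = a·x + b·y + c and OW-A as origin, the differences give:
  (-45)·a + (-150)·b = +0.7
  (-145)·a + 30·b = -0.1
Eliminate b (×30 and ×(-150), subtract): -23100·a = 6.00 → a = ∂h/∂x = -0.0002597
Back-substitute: b = ∂h/∂y = -0.004589.
Flow direction (−∇h) has components (+0.0002597 E, +0.004589 N).
Azimuth = atan2(E, N) = atan2(+0.0002597, +0.004589) = 3.2° ≈ 003°.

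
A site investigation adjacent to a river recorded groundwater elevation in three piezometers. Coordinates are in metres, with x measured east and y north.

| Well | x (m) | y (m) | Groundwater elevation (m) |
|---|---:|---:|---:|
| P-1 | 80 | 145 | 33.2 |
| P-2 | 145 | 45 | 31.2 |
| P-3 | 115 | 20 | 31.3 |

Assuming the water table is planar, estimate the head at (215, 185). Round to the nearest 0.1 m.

31.9 m

Differences from P-1: to P-2 (Δx, Δy, Δh) = (65, -100, -2.0); to P-3 = (35, -125, -1.9).
Determinant of the coordinate differences = 65·(-125) − 35·(-100) = -4625.
∂h/∂x = [(-2.0)·(-125) − (-1.9)·(-100)] / -4625 = -0.01297
∂h/∂y = [65·(-1.9) − 35·(-2.0)] / -4625 = +0.01157
h(215, 185) = 33.2 + (-0.01297)·(135) + (+0.01157)·(40) = 33.2 -1.751 +0.463 = 31.911 m.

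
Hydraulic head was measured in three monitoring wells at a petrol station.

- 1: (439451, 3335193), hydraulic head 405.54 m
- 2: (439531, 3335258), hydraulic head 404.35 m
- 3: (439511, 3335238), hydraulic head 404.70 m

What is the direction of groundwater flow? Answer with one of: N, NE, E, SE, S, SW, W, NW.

Taking 1 as reference: 2−1 = (80, 65, -1.19); 3−1 = (60, 45, -0.84).
Solve a·Δx + b·Δy = Δh: det = 80·45 − 60·65 = -300.
∂h/∂x = [(-1.19)·45 − (-0.84)·65] / -300 = -0.003500
∂h/∂y = [80·(-0.84) − 60·(-1.19)] / -300 = -0.01400
Flow = −∇h = (+0.003500 east, +0.01400 north), which points north.

N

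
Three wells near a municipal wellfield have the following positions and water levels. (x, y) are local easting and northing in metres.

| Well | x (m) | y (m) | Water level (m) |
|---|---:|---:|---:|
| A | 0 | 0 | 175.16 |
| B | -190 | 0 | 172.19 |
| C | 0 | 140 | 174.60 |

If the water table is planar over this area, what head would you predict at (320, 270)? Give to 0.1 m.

∂h/∂x = (172.19 − 175.16) / (-190 − 0) = +0.01563
∂h/∂y = (174.60 − 175.16) / (140 − 0) = -0.004000
h(320, 270) = 175.16 + (+0.01563)·(320) + (-0.004000)·(270) = 175.16 +5.002 -1.080 = 179.082 m.

179.1 m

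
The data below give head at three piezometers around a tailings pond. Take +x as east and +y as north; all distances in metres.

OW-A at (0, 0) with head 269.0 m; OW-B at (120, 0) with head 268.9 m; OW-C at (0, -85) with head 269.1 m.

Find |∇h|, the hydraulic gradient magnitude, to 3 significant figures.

∂h/∂x = (268.9 − 269.0) / (120 − 0) = -0.0008333
∂h/∂y = (269.1 − 269.0) / (-85 − 0) = -0.001176
|∇h| = √(-0.0008333² + -0.001176²) = 0.001441

0.00144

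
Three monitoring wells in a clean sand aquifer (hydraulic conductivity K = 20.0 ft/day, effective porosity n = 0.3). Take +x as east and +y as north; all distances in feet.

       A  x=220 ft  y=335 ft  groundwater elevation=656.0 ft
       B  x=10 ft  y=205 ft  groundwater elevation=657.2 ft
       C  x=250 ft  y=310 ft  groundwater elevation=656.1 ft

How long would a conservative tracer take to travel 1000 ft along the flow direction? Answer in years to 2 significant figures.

Taking A as reference: B−A = (-210, -130, +1.2); C−A = (30, -25, +0.1).
Solve a·Δx + b·Δy = Δh: det = (-210)·(-25) − 30·(-130) = 9150.
∂h/∂x = [(+1.2)·(-25) − (+0.1)·(-130)] / 9150 = -0.001858
∂h/∂y = [(-210)·(+0.1) − 30·(+1.2)] / 9150 = -0.006230
|∇h| = √(-0.001858² + -0.006230²) = 0.006501
Seepage velocity v = K·i/n = 20.0 × 0.006501 / 0.3 = 0.4334 ft/day.
t = 1000 / 0.4334 = 2307 days = 6.32 years.

6.3 years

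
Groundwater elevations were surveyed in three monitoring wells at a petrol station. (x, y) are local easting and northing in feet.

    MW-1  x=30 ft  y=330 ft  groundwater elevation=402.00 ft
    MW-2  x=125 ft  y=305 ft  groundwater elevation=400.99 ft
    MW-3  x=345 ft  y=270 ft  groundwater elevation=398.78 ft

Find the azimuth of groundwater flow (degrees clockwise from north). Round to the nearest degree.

122°

Differences from MW-1: to MW-2 (Δx, Δy, Δh) = (95, -25, -1.01); to MW-3 = (315, -60, -3.22).
Solve a·Δx + b·Δy = Δh: det = 95·(-60) − 315·(-25) = 2175.
∂h/∂x = [(-1.01)·(-60) − (-3.22)·(-25)] / 2175 = -0.009149
∂h/∂y = [95·(-3.22) − 315·(-1.01)] / 2175 = +0.005632
Flow direction (−∇h) has components (+0.009149 E, -0.005632 N).
Azimuth = atan2(E, N) = atan2(+0.009149, -0.005632) = 121.6° ≈ 122°.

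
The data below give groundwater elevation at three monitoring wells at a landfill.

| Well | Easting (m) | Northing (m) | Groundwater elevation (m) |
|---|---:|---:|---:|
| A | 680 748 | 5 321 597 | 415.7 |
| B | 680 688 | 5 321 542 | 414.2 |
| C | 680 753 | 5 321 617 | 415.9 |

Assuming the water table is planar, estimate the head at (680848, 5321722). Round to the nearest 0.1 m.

With h = a·x + b·y + c and A as origin, the differences give:
  (-60)·a + (-55)·b = -1.5
  5·a + 20·b = +0.2
Eliminate b (×20 and ×(-55), subtract): -925·a = -19.00 → a = ∂h/∂x = +0.02054
Back-substitute: b = ∂h/∂y = +0.004865.
h(680848, 5321722) = 415.7 + (+0.02054)·(100) + (+0.004865)·(125) = 415.7 +2.054 +0.608 = 418.362 m.

418.4 m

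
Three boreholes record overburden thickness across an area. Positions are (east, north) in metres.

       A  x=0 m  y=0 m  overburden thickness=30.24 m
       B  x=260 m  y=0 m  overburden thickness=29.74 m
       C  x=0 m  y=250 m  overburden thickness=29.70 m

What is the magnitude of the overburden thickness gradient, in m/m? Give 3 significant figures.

∂d/∂x = (29.74 − 30.24) / (260 − 0) = -0.001923
∂d/∂y = (29.70 − 30.24) / (250 − 0) = -0.002160
|∇f| = √(-0.001923² + -0.002160²) = 0.002892 m/m

0.00289 m/m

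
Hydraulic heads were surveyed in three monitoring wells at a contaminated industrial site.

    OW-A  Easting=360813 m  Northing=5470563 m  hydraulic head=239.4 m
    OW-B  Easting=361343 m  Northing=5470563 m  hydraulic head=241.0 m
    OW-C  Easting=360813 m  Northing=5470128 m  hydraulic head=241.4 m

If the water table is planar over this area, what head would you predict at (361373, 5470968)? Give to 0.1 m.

239.2 m

∂h/∂x = (241.0 − 239.4) / (361343 − 360813) = +0.003019
∂h/∂y = (241.4 − 239.4) / (5470128 − 5470563) = -0.004598
h(361373, 5470968) = 239.4 + (+0.003019)·(560) + (-0.004598)·(405) = 239.4 +1.691 -1.862 = 239.228 m.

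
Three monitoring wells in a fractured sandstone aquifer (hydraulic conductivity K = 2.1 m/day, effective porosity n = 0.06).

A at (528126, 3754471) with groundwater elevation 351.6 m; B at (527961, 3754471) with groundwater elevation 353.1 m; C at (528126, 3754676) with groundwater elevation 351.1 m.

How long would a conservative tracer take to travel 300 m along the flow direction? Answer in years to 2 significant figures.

2.5 years

∂h/∂x = (353.1 − 351.6) / (527961 − 528126) = -0.009091
∂h/∂y = (351.1 − 351.6) / (3754676 − 3754471) = -0.002439
|∇h| = √(-0.009091² + -0.002439²) = 0.009412
Seepage velocity v = K·i/n = 2.1 × 0.009412 / 0.06 = 0.3294 m/day.
t = 300 / 0.3294 = 910.7 days = 2.49 years.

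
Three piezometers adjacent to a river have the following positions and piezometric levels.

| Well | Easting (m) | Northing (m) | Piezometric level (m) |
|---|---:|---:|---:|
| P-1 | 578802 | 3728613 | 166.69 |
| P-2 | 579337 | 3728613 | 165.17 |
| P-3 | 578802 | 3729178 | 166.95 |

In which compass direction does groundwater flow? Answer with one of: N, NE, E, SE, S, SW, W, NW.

∂h/∂x = (165.17 − 166.69) / (579337 − 578802) = -0.002841
∂h/∂y = (166.95 − 166.69) / (3729178 − 3728613) = +0.0004602
Flow = −∇h = (+0.002841 east, -0.0004602 north), which points east.

E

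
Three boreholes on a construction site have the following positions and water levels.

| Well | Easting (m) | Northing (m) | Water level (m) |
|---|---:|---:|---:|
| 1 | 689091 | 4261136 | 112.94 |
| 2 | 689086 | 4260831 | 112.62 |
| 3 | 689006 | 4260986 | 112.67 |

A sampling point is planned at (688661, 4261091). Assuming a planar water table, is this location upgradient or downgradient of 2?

downgradient

Taking 1 as reference: 2−1 = (-5, -305, -0.32); 3−1 = (-85, -150, -0.27).
Solve a·Δx + b·Δy = Δh: det = (-5)·(-150) − (-85)·(-305) = -25175.
∂h/∂x = [(-0.32)·(-150) − (-0.27)·(-305)] / -25175 = +0.001364
∂h/∂y = [(-5)·(-0.27) − (-85)·(-0.32)] / -25175 = +0.001027
Head at (688661, 4261091) = 112.94 + (+0.001364)·(-430) + (+0.001027)·(-45) = 112.31 m.
That is lower than the 112.62 m at 2, so the point is downgradient.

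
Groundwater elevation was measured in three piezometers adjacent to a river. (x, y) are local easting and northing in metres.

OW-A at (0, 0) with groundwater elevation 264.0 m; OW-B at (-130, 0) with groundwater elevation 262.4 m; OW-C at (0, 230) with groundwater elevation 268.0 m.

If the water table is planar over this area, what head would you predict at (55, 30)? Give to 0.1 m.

∂h/∂x = (262.4 − 264.0) / (-130 − 0) = +0.01231
∂h/∂y = (268.0 − 264.0) / (230 − 0) = +0.01739
h(55, 30) = 264.0 + (+0.01231)·(55) + (+0.01739)·(30) = 264.0 +0.677 +0.522 = 265.199 m.

265.2 m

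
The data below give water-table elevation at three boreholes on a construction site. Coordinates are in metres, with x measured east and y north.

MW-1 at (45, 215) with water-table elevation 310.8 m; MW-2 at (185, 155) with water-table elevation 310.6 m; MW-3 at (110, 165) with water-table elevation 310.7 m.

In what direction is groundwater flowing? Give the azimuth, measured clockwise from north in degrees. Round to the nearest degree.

104°

Differences from MW-1: to MW-2 (Δx, Δy, Δh) = (140, -60, -0.2); to MW-3 = (65, -50, -0.1).
Determinant of the coordinate differences = 140·(-50) − 65·(-60) = -3100.
∂h/∂x = [(-0.2)·(-50) − (-0.1)·(-60)] / -3100 = -0.001290
∂h/∂y = [140·(-0.1) − 65·(-0.2)] / -3100 = +0.0003226
Flow direction (−∇h) has components (+0.001290 E, -0.0003226 N).
Azimuth = atan2(E, N) = atan2(+0.001290, -0.0003226) = 104.0° ≈ 104°.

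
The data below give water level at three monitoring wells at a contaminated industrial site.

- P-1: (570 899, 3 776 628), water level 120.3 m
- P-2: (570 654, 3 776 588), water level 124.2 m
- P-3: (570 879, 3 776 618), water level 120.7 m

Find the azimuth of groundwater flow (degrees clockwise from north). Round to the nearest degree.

049°

Taking P-1 as reference: P-2−P-1 = (-245, -40, +3.9); P-3−P-1 = (-20, -10, +0.4).
Determinant of the coordinate differences = (-245)·(-10) − (-20)·(-40) = 1650.
∂h/∂x = [(+3.9)·(-10) − (+0.4)·(-40)] / 1650 = -0.01394
∂h/∂y = [(-245)·(+0.4) − (-20)·(+3.9)] / 1650 = -0.01212
Flow direction (−∇h) has components (+0.01394 E, +0.01212 N).
Azimuth = atan2(E, N) = atan2(+0.01394, +0.01212) = 49.0° ≈ 049°.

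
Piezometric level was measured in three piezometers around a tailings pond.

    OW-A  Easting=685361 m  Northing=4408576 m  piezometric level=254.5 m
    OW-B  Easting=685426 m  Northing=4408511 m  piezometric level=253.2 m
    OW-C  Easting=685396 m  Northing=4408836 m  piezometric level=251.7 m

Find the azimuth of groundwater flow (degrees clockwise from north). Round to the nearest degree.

With h = a·x + b·y + c and OW-A as origin, the differences give:
  65·a + (-65)·b = -1.3
  35·a + 260·b = -2.8
Eliminate b (×260 and ×(-65), subtract): 19175·a = -520.00 → a = ∂h/∂x = -0.02712
Back-substitute: b = ∂h/∂y = -0.007119.
Flow direction (−∇h) has components (+0.02712 E, +0.007119 N).
Azimuth = atan2(E, N) = atan2(+0.02712, +0.007119) = 75.3° ≈ 075°.

075°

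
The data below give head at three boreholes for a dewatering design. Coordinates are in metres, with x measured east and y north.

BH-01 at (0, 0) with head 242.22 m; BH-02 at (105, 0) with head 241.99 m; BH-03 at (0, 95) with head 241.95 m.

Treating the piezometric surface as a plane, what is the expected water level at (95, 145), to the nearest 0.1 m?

241.6 m

∂h/∂x = (241.99 − 242.22) / (105 − 0) = -0.002190
∂h/∂y = (241.95 − 242.22) / (95 − 0) = -0.002842
h(95, 145) = 242.22 + (-0.002190)·(95) + (-0.002842)·(145) = 242.22 -0.208 -0.412 = 241.600 m.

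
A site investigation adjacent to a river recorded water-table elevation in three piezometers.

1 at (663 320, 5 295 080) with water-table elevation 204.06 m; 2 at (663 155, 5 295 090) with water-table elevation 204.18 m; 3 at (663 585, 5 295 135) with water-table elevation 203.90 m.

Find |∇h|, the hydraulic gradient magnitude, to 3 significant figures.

Three-point gradient (reference 1): Δ to 2 = (-165, 10, +0.12), Δ to 3 = (265, 55, -0.16).
∂h/∂x = -0.0006994, ∂h/∂y = +0.0004606 (det = -11725).
|∇h| = √(-0.0006994² + 0.0004606²) = 0.0008374

0.000837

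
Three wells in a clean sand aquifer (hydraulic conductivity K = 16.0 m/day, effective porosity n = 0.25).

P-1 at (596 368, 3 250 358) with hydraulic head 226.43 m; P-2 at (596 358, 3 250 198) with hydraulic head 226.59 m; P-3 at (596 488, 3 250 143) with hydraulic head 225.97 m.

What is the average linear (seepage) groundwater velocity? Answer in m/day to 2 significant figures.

Differences from P-1: to P-2 (Δx, Δy, Δh) = (-10, -160, +0.16); to P-3 = (120, -215, -0.46).
Solve a·Δx + b·Δy = Δh: det = (-10)·(-215) − 120·(-160) = 21350.
∂h/∂x = [(+0.16)·(-215) − (-0.46)·(-160)] / 21350 = -0.005059
∂h/∂y = [(-10)·(-0.46) − 120·(+0.16)] / 21350 = -0.0006838
|∇h| = √(-0.005059² + -0.0006838²) = 0.005105
Seepage velocity v = K·i/n = 16.0 × 0.005105 / 0.25 = 0.3267 m/day.

0.33 m/day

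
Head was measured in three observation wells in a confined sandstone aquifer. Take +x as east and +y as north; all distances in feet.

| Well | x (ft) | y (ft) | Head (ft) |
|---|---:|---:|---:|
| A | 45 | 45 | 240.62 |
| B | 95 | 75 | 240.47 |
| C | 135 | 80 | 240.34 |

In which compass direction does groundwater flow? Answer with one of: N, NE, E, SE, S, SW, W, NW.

E

Taking A as reference: B−A = (50, 30, -0.15); C−A = (90, 35, -0.28).
Solve a·Δx + b·Δy = Δh: det = 50·35 − 90·30 = -950.
∂h/∂x = [(-0.15)·35 − (-0.28)·30] / -950 = -0.003316
∂h/∂y = [50·(-0.28) − 90·(-0.15)] / -950 = +0.0005263
Flow = −∇h = (+0.003316 east, -0.0005263 north), which points east.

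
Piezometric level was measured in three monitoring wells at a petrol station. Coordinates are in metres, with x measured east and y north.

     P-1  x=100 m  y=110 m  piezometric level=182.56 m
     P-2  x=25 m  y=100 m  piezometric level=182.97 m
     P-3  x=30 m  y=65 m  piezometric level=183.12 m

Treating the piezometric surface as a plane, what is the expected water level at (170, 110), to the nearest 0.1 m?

With h = a·x + b·y + c and P-1 as origin, the differences give:
  (-75)·a + (-10)·b = +0.41
  (-70)·a + (-45)·b = +0.56
Eliminate b (×(-45) and ×(-10), subtract): 2675·a = -12.850 → a = ∂h/∂x = -0.004804
Back-substitute: b = ∂h/∂y = -0.004972.
h(170, 110) = 182.56 + (-0.004804)·(70) + (-0.004972)·(0) = 182.56 -0.336 -0.000 = 182.224 m.

182.2 m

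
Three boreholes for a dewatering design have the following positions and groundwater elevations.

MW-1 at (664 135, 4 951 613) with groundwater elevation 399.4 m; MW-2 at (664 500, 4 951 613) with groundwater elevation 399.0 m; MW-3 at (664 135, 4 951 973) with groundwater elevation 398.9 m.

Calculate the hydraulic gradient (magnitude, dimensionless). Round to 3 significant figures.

0.00177

∂h/∂x = (399.0 − 399.4) / (664500 − 664135) = -0.001096
∂h/∂y = (398.9 − 399.4) / (4951973 − 4951613) = -0.001389
|∇h| = √(-0.001096² + -0.001389²) = 0.001769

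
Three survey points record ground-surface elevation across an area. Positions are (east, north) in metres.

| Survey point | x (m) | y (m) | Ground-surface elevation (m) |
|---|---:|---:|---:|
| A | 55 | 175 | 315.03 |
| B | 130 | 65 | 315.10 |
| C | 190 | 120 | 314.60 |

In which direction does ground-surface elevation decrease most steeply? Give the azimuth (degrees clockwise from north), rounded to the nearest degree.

051°

With z = a·x + b·y + c and A as origin, the differences give:
  75·a + (-110)·b = +0.07
  135·a + (-55)·b = -0.43
Eliminate b (×(-55) and ×(-110), subtract): 10725·a = -51.150 → a = ∂z/∂x = -0.004769
Back-substitute: b = ∂z/∂y = -0.003888.
Steepest decrease is along −∇f: components (+0.004769 E, +0.003888 N).
Azimuth = atan2(+0.004769, +0.003888) = 50.8° ≈ 051°.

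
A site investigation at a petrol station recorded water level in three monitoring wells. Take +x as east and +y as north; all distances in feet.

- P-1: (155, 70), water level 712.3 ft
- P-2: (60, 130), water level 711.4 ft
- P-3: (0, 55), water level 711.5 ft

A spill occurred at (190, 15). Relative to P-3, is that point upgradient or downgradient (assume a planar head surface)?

Differences from P-1: to P-2 (Δx, Δy, Δh) = (-95, 60, -0.9); to P-3 = (-155, -15, -0.8).
Solve a·Δx + b·Δy = Δh: det = (-95)·(-15) − (-155)·60 = 10725.
∂h/∂x = [(-0.9)·(-15) − (-0.8)·60] / 10725 = +0.005734
∂h/∂y = [(-95)·(-0.8) − (-155)·(-0.9)] / 10725 = -0.005921
Head at (190, 15) = 712.3 + (+0.005734)·(35) + (-0.005921)·(-55) = 712.83 ft.
That is higher than the 711.5 ft at P-3, so the point is upgradient.

upgradient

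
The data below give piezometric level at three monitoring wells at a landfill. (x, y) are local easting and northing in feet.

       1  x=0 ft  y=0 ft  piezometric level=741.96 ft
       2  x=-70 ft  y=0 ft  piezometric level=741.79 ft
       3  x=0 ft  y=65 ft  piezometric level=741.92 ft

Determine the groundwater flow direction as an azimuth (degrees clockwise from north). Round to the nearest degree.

∂h/∂x = (741.79 − 741.96) / (-70 − 0) = +0.002429
∂h/∂y = (741.92 − 741.96) / (65 − 0) = -0.0006154
Flow direction (−∇h) has components (-0.002429 E, +0.0006154 N).
Azimuth = atan2(E, N) = atan2(-0.002429, +0.0006154) = 284.2° ≈ 284°.

284°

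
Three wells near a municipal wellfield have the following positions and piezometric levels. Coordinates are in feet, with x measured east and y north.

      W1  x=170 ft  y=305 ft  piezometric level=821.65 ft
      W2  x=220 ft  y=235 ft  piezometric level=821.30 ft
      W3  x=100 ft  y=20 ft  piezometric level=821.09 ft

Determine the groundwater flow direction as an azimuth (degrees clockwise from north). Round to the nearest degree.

131°

With h = a·x + b·y + c and W1 as origin, the differences give:
  50·a + (-70)·b = -0.35
  (-70)·a + (-285)·b = -0.56
Eliminate b (×(-285) and ×(-70), subtract): -19150·a = 60.550 → a = ∂h/∂x = -0.003162
Back-substitute: b = ∂h/∂y = +0.002742.
Flow direction (−∇h) has components (+0.003162 E, -0.002742 N).
Azimuth = atan2(E, N) = atan2(+0.003162, -0.002742) = 130.9° ≈ 131°.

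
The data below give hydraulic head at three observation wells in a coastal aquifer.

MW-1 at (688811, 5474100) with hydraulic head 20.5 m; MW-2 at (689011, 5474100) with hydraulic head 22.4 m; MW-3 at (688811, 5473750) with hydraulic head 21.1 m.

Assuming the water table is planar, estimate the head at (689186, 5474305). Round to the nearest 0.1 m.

∂h/∂x = (22.4 − 20.5) / (689011 − 688811) = +0.009500
∂h/∂y = (21.1 − 20.5) / (5473750 − 5474100) = -0.001714
h(689186, 5474305) = 20.5 + (+0.009500)·(375) + (-0.001714)·(205) = 20.5 +3.562 -0.351 = 23.711 m.

23.7 m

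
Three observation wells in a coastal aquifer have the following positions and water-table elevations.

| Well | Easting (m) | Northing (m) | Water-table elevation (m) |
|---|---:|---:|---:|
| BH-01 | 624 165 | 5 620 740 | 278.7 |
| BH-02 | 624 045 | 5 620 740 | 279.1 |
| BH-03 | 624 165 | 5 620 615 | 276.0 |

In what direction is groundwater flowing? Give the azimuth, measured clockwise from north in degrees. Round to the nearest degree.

171°

∂h/∂x = (279.1 − 278.7) / (624045 − 624165) = -0.003333
∂h/∂y = (276.0 − 278.7) / (5620615 − 5620740) = +0.02160
Flow direction (−∇h) has components (+0.003333 E, -0.02160 N).
Azimuth = atan2(E, N) = atan2(+0.003333, -0.02160) = 171.2° ≈ 171°.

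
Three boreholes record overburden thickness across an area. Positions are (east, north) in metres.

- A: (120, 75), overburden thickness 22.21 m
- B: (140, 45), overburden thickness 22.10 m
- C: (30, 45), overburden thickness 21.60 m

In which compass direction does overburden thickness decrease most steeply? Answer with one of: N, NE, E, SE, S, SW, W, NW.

SW

With d = a·x + b·y + c and A as origin, the differences give:
  20·a + (-30)·b = -0.11
  (-90)·a + (-30)·b = -0.61
Eliminate b (×(-30) and ×(-30), subtract): -3300·a = -15.000 → a = ∂d/∂x = +0.004545
Back-substitute: b = ∂d/∂y = +0.006697.
Steepest decrease is along −∇f = (-0.004545 E, -0.006697 N) → southwest.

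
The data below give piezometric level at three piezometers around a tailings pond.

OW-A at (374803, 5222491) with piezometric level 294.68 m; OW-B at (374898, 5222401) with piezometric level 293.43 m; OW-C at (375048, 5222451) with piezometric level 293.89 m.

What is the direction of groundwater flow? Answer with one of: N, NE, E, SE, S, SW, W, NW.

S

Three-point gradient (reference OW-A): Δ to OW-B = (95, -90, -1.25), Δ to OW-C = (245, -40, -0.79).
∂h/∂x = -0.001156, ∂h/∂y = +0.01267 (det = 18250).
Flow = −∇h = (+0.001156 east, -0.01267 north), which points south.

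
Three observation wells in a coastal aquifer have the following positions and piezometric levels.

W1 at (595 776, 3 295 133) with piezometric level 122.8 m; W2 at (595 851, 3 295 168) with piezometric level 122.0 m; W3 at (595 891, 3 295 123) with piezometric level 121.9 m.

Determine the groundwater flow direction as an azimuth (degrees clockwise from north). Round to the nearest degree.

058°

Three-point gradient (reference W1): Δ to W2 = (75, 35, -0.8), Δ to W3 = (115, -10, -0.9).
∂h/∂x = -0.008272, ∂h/∂y = -0.005131 (det = -4775).
Flow direction (−∇h) has components (+0.008272 E, +0.005131 N).
Azimuth = atan2(E, N) = atan2(+0.008272, +0.005131) = 58.2° ≈ 058°.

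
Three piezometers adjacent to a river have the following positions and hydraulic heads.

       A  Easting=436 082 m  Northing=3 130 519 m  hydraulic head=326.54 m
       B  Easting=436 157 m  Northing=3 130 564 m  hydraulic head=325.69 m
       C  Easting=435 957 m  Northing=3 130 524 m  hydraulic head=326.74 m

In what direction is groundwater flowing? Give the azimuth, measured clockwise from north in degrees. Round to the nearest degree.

Three-point gradient (reference A): Δ to B = (75, 45, -0.85), Δ to C = (-125, 5, +0.20).
∂h/∂x = -0.002208, ∂h/∂y = -0.01521 (det = 6000).
Flow direction (−∇h) has components (+0.002208 E, +0.01521 N).
Azimuth = atan2(E, N) = atan2(+0.002208, +0.01521) = 8.3° ≈ 008°.

008°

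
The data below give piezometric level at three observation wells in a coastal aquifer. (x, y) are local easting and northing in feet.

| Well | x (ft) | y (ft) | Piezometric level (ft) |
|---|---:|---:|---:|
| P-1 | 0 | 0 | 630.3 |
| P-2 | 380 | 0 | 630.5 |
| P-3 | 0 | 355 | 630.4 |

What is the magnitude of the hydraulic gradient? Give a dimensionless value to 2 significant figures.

0.00060

∂h/∂x = (630.5 − 630.3) / (380 − 0) = +0.0005263
∂h/∂y = (630.4 − 630.3) / (355 − 0) = +0.0002817
|∇h| = √(0.0005263² + 0.0002817²) = 0.0005969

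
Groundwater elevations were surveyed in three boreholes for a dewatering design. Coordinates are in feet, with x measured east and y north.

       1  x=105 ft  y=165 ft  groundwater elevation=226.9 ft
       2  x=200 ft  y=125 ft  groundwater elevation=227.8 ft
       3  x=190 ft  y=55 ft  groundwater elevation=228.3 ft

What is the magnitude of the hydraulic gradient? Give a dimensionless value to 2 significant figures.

Three-point gradient (reference 1): Δ to 2 = (95, -40, +0.9), Δ to 3 = (85, -110, +1.4).
∂h/∂x = +0.006099, ∂h/∂y = -0.008014 (det = -7050).
|∇h| = √(0.006099² + -0.008014²) = 0.01007

0.010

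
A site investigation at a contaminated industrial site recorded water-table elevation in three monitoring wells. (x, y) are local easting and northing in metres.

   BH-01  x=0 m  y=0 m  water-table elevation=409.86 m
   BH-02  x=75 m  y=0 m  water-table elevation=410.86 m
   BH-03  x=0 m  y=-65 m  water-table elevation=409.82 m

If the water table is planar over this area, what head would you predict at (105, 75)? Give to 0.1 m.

411.3 m

∂h/∂x = (410.86 − 409.86) / (75 − 0) = +0.01333
∂h/∂y = (409.82 − 409.86) / (-65 − 0) = +0.0006154
h(105, 75) = 409.86 + (+0.01333)·(105) + (+0.0006154)·(75) = 409.86 +1.400 +0.046 = 411.306 m.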